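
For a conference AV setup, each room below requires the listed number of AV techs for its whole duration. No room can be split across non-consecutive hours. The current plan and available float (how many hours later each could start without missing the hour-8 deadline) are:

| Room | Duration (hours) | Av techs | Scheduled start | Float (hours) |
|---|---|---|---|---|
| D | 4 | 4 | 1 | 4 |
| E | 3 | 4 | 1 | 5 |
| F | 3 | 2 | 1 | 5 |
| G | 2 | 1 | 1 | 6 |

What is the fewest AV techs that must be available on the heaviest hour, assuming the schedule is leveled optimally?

6

Early-start (D@1, E@1, F@1, G@1) gives peak 11: h1:11  h2:11  h3:10  h4:4  h5:0  h6:0  h7:0  h8:0.
Shift E→5, G→4.
Schedule D@1, E@5, F@1, G@4: h1:6  h2:6  h3:6  h4:5  h5:5  h6:4  h7:4  h8:0 — peak 6.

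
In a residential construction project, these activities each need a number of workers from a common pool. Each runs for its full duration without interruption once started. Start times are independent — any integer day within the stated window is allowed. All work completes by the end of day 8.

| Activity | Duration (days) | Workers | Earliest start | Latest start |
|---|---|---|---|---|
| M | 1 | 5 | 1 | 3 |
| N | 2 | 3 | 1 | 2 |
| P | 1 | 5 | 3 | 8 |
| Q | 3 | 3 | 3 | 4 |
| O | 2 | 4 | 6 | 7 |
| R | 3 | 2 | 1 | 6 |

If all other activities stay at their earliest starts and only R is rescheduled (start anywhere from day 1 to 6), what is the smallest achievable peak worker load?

R@1: d1:10  d2:5  d3:10  d4:3  d5:3  d6:4  d7:4  d8:0 → peak 10
R@2: d1:8  d2:5  d3:10  d4:5  d5:3  d6:4  d7:4  d8:0 → peak 10
R@3: d1:8  d2:3  d3:10  d4:5  d5:5  d6:4  d7:4  d8:0 → peak 10
R@4: d1:8  d2:3  d3:8  d4:5  d5:5  d6:6  d7:4  d8:0 → peak 8
R@5: d1:8  d2:3  d3:8  d4:3  d5:5  d6:6  d7:6  d8:0 → peak 8
R@6: d1:8  d2:3  d3:8  d4:3  d5:3  d6:6  d7:6  d8:2 → peak 8
Best is R@4, peak 8.

8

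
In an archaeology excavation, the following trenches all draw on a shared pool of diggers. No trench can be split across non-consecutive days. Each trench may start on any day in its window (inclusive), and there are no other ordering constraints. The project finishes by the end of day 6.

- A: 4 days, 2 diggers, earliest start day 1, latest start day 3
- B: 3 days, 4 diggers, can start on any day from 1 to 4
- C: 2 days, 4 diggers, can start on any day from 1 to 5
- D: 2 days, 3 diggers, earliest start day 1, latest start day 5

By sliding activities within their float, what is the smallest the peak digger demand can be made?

Early-start (A@1, B@1, C@1, D@1) gives peak 13: d1:13  d2:13  d3:6  d4:2  d5:0  d6:0.
Shift C→4, D→5.
Schedule A@1, B@1, C@4, D@5: d1:6  d2:6  d3:6  d4:6  d5:7  d6:3 — peak 7.

7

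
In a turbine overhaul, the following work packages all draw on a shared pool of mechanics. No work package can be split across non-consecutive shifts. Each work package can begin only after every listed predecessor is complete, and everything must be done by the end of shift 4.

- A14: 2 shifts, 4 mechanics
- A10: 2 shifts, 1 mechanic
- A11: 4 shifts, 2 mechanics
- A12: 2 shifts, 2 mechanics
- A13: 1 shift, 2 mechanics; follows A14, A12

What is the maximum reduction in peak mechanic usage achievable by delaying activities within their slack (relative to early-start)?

1

Early-start peak: s1:9  s2:9  s3:4  s4:2 ⇒ 9.
Leveled (A14@1, A10@3, A11@1, A12@1, A13@3): s1:8  s2:8  s3:5  s4:3 ⇒ 8.
Reduction 9 − 8 = 1.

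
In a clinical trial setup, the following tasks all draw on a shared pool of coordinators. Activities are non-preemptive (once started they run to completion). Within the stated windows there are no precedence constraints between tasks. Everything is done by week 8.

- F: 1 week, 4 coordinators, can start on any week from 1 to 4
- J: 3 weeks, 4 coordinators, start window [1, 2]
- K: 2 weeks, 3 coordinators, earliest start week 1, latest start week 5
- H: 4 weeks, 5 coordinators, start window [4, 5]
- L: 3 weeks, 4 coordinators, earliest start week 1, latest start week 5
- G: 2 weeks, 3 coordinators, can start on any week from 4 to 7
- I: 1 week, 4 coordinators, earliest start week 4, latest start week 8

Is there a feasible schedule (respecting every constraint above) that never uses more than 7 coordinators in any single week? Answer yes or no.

Total coordinator-weeks = 64; over 8 weeks the average is 64/8 > 7, so some week must exceed 7.

no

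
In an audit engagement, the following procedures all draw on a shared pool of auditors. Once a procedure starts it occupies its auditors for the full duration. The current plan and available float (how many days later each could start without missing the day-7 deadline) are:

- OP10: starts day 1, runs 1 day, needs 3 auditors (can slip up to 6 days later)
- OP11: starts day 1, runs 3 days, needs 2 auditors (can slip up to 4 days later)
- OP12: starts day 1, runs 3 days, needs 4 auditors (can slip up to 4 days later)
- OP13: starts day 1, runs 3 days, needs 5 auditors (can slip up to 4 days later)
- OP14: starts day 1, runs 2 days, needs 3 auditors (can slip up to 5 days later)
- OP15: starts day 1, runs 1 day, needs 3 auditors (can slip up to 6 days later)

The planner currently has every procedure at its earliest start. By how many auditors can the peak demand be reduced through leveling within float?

Early-start peak: d1:20  d2:14  d3:11  d4:0  d5:0  d6:0  d7:0 ⇒ 20.
Leveled (OP10@1, OP11@1, OP12@5, OP13@2, OP14@5, OP15@7): d1:5  d2:7  d3:7  d4:5  d5:7  d6:7  d7:7 ⇒ 7.
Reduction 20 − 7 = 13.

13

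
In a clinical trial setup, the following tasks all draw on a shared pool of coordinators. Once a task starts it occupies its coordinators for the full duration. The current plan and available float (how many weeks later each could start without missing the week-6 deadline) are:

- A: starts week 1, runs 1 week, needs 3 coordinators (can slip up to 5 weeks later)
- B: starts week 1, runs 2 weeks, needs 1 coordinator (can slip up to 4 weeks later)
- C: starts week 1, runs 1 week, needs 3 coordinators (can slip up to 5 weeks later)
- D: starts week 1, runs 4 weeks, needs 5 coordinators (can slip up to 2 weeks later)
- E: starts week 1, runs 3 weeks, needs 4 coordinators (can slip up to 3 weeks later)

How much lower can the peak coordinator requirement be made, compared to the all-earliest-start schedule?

Early-start peak: w1:16  w2:10  w3:9  w4:5  w5:0  w6:0 ⇒ 16.
Leveled (A@1, B@1, C@1, D@2, E@3): w1:7  w2:6  w3:9  w4:9  w5:9  w6:0 ⇒ 9.
Reduction 16 − 9 = 7.

7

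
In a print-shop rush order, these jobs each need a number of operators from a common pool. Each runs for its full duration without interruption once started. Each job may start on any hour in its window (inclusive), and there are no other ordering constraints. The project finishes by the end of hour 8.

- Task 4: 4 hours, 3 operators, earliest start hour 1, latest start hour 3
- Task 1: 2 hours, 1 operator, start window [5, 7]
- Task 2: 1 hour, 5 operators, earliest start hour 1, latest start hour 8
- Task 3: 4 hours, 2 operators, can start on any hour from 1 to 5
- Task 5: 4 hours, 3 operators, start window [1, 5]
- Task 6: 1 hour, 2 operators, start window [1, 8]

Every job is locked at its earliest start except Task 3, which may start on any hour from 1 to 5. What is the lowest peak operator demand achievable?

Task 3@1: h1:15  h2:8  h3:8  h4:8  h5:1  h6:1  h7:0  h8:0 → peak 15
Task 3@2: h1:13  h2:8  h3:8  h4:8  h5:3  h6:1  h7:0  h8:0 → peak 13
Task 3@3: h1:13  h2:6  h3:8  h4:8  h5:3  h6:3  h7:0  h8:0 → peak 13
Task 3@4: h1:13  h2:6  h3:6  h4:8  h5:3  h6:3  h7:2  h8:0 → peak 13
Task 3@5: h1:13  h2:6  h3:6  h4:6  h5:3  h6:3  h7:2  h8:2 → peak 13
Best is Task 3@2, peak 13.

13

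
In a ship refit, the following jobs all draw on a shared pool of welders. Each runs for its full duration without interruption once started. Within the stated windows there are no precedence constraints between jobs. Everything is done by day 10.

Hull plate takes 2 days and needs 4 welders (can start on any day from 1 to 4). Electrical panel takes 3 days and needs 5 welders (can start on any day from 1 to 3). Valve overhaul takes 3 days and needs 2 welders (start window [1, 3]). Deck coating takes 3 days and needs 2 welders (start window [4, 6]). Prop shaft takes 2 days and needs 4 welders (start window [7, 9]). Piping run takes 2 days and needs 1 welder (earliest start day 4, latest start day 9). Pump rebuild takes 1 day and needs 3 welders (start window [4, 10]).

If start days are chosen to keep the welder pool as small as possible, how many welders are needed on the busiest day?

Early-start (Hull plate@1, Electrical panel@1, Valve overhaul@1, Deck coating@4, Prop shaft@7, Piping run@4, Pump rebuild@4) gives peak 11: d1:11  d2:11  d3:7  d4:6  d5:3  d6:2  d7:4  d8:4  d9:0  d10:0.
Shift Electrical panel→3, Piping run→6, Pump rebuild→6.
Schedule Hull plate@1, Electrical panel@3, Valve overhaul@1, Deck coating@4, Prop shaft@7, Piping run@6, Pump rebuild@6: d1:6  d2:6  d3:7  d4:7  d5:7  d6:6  d7:5  d8:4  d9:0  d10:0 — peak 7.

7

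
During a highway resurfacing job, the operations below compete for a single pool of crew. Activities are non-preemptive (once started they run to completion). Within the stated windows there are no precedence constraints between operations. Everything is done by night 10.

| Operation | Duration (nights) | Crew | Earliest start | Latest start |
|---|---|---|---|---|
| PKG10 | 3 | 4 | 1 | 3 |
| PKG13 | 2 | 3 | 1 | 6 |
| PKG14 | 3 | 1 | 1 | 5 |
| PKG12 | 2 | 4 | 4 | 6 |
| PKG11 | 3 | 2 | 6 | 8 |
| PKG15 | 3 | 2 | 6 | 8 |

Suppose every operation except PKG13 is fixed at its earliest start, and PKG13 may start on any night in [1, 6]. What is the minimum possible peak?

7

PKG13@1: n1:8  n2:8  n3:5  n4:4  n5:4  n6:4  n7:4  n8:4  n9:0  n10:0 → peak 8
PKG13@2: n1:5  n2:8  n3:8  n4:4  n5:4  n6:4  n7:4  n8:4  n9:0  n10:0 → peak 8
PKG13@3: n1:5  n2:5  n3:8  n4:7  n5:4  n6:4  n7:4  n8:4  n9:0  n10:0 → peak 8
PKG13@4: n1:5  n2:5  n3:5  n4:7  n5:7  n6:4  n7:4  n8:4  n9:0  n10:0 → peak 7
PKG13@5: n1:5  n2:5  n3:5  n4:4  n5:7  n6:7  n7:4  n8:4  n9:0  n10:0 → peak 7
PKG13@6: n1:5  n2:5  n3:5  n4:4  n5:4  n6:7  n7:7  n8:4  n9:0  n10:0 → peak 7
Best is PKG13@4, peak 7.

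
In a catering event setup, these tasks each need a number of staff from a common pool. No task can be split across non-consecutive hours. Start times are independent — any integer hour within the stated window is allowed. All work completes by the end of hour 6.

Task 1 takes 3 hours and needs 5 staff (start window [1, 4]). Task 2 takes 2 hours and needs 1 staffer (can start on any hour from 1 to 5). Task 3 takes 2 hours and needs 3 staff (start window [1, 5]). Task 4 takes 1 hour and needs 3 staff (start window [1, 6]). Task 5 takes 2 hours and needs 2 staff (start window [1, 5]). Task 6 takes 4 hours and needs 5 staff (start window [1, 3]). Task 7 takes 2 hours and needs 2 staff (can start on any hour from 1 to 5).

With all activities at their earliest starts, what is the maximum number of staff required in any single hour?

21

Early-start schedule: Task 1@1, Task 2@1, Task 3@1, Task 4@1, Task 5@1, Task 6@1, Task 7@1.
Load per hour: hour 1: 21, hour 2: 18, hour 3: 10, hour 4: 5, hour 5: 0, hour 6: 0.
Peak is 21.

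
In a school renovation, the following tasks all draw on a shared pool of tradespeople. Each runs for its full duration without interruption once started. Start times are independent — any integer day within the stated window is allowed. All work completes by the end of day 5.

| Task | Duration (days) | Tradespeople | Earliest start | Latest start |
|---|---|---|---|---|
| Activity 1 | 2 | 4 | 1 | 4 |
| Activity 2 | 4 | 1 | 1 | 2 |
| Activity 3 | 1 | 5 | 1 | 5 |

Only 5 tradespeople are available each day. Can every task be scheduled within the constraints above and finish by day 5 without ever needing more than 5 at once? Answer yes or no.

yes

Schedule Activity 1@1, Activity 2@1, Activity 3@5: d1:5  d2:5  d3:1  d4:1  d5:5 — peak 5 ≤ 5.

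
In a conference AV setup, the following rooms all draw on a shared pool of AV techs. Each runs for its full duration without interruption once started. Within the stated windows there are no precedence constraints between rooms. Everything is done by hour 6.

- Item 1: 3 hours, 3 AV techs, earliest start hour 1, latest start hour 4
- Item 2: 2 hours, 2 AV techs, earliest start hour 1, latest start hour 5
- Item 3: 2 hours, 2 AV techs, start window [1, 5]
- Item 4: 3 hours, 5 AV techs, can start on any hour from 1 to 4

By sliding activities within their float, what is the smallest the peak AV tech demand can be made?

Early-start (Item 1@1, Item 2@1, Item 3@1, Item 4@1) gives peak 12: h1:12  h2:12  h3:8  h4:0  h5:0  h6:0.
Shift Item 4→4.
Schedule Item 1@1, Item 2@1, Item 3@1, Item 4@4: h1:7  h2:7  h3:3  h4:5  h5:5  h6:5 — peak 7.

7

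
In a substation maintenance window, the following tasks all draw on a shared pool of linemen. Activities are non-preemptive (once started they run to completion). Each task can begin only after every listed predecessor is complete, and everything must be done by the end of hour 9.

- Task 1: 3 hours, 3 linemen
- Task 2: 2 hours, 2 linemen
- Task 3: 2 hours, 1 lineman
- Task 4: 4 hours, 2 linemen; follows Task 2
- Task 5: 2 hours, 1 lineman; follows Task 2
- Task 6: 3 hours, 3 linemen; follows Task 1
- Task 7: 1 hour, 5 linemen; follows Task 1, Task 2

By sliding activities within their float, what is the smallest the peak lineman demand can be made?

5

Early-start (Task 1@1, Task 2@1, Task 3@1, Task 4@3, Task 5@3, Task 6@4, Task 7@4) gives peak 11: h1:6  h2:6  h3:6  h4:11  h5:5  h6:5  h7:0  h8:0  h9:0.
Shift Task 3→3, Task 4→4, Task 6→5, Task 7→8.
Schedule Task 1@1, Task 2@1, Task 3@3, Task 4@4, Task 5@3, Task 6@5, Task 7@8: h1:5  h2:5  h3:5  h4:4  h5:5  h6:5  h7:5  h8:5  h9:0 — peak 5.
Total lineman-hours = 39 over 9 hours ⇒ peak ≥ ⌈39/9⌉ = 5, so 5 is optimal.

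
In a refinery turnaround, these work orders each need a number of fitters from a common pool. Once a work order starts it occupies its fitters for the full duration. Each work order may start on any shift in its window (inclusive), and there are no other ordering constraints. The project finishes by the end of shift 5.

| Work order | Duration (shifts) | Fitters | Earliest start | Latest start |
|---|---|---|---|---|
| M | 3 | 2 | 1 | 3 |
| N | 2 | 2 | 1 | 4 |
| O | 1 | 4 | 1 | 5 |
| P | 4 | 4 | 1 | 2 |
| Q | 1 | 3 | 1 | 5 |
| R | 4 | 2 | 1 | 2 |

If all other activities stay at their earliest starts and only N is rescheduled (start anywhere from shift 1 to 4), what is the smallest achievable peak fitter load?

N@1: s1:17  s2:10  s3:8  s4:6  s5:0 → peak 17
N@2: s1:15  s2:10  s3:10  s4:6  s5:0 → peak 15
N@3: s1:15  s2:8  s3:10  s4:8  s5:0 → peak 15
N@4: s1:15  s2:8  s3:8  s4:8  s5:2 → peak 15
Best is N@2, peak 15.

15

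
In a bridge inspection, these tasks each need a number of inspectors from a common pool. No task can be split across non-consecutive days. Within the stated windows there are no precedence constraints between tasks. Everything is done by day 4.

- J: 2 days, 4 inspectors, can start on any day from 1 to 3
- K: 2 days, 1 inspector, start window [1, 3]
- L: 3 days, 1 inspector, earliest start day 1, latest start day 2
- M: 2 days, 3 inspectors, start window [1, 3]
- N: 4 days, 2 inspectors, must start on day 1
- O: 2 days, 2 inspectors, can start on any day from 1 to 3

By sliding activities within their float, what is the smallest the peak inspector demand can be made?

Early-start (J@1, K@1, L@1, M@1, N@1, O@1) gives peak 13: d1:13  d2:13  d3:3  d4:2.
Shift M→3, O→3.
Schedule J@1, K@1, L@1, M@3, N@1, O@3: d1:8  d2:8  d3:8  d4:7 — peak 8.
Total inspector-days = 31 over 4 days ⇒ peak ≥ ⌈31/4⌉ = 8, so 8 is optimal.

8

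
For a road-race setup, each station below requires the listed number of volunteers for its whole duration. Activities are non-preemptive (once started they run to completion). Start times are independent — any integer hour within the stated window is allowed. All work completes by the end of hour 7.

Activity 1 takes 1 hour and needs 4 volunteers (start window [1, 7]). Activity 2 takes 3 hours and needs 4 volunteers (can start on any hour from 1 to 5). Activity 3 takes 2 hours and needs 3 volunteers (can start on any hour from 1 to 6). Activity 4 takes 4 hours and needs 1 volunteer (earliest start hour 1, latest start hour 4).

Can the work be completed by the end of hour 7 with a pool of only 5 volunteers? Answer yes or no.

Schedule Activity 1@1, Activity 2@2, Activity 3@5, Activity 4@1: h1:5  h2:5  h3:5  h4:5  h5:3  h6:3  h7:0 — peak 5 ≤ 5.

yes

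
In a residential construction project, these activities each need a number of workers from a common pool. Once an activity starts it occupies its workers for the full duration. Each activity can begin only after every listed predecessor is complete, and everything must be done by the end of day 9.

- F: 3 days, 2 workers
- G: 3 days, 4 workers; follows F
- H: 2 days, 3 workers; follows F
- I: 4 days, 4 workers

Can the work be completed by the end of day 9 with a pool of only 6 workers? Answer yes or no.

yes

Schedule F@1, G@5, H@8, I@1: d1:6  d2:6  d3:6  d4:4  d5:4  d6:4  d7:4  d8:3  d9:3 — peak 6 ≤ 6.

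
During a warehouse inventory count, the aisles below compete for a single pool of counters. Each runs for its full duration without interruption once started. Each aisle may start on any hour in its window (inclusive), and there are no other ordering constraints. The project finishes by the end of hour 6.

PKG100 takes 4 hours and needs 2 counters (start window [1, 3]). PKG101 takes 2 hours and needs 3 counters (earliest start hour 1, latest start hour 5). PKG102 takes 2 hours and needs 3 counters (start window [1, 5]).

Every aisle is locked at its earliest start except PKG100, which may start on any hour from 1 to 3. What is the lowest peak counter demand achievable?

PKG100@1: h1:8  h2:8  h3:2  h4:2  h5:0  h6:0 → peak 8
PKG100@2: h1:6  h2:8  h3:2  h4:2  h5:2  h6:0 → peak 8
PKG100@3: h1:6  h2:6  h3:2  h4:2  h5:2  h6:2 → peak 6
Best is PKG100@3, peak 6.

6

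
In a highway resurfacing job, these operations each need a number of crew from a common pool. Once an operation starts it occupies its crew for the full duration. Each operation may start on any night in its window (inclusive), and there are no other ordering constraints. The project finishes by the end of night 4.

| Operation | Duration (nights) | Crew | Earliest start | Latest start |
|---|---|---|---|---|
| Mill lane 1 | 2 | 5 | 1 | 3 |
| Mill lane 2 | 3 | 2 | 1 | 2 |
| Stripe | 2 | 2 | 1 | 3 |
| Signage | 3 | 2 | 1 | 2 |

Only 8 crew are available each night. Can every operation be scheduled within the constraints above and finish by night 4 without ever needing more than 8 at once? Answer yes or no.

The minimum achievable peak is 9; 8 < 9, so no feasible schedule stays within the cap.

no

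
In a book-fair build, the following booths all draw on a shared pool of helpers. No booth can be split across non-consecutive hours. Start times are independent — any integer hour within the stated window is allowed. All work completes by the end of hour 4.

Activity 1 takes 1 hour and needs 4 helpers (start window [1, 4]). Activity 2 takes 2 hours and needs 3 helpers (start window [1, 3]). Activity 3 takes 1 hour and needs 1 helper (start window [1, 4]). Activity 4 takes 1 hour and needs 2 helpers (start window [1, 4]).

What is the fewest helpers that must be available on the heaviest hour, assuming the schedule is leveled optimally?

Early-start (Activity 1@1, Activity 2@1, Activity 3@1, Activity 4@1) gives peak 10: h1:10  h2:3  h3:0  h4:0.
Shift Activity 2→2, Activity 3→2, Activity 4→4.
Schedule Activity 1@1, Activity 2@2, Activity 3@2, Activity 4@4: h1:4  h2:4  h3:3  h4:2 — peak 4.
Total helper-hours = 13 over 4 hours ⇒ peak ≥ ⌈13/4⌉ = 4, so 4 is optimal.

4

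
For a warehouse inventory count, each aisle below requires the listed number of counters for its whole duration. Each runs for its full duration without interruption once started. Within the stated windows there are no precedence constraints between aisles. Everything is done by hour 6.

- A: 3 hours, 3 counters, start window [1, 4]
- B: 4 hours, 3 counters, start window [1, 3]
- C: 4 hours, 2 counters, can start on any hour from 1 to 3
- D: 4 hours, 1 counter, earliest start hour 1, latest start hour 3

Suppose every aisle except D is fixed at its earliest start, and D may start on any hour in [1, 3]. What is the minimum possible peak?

D@1: h1:9  h2:9  h3:9  h4:6  h5:0  h6:0 → peak 9
D@2: h1:8  h2:9  h3:9  h4:6  h5:1  h6:0 → peak 9
D@3: h1:8  h2:8  h3:9  h4:6  h5:1  h6:1 → peak 9
Best is D@1, peak 9.

9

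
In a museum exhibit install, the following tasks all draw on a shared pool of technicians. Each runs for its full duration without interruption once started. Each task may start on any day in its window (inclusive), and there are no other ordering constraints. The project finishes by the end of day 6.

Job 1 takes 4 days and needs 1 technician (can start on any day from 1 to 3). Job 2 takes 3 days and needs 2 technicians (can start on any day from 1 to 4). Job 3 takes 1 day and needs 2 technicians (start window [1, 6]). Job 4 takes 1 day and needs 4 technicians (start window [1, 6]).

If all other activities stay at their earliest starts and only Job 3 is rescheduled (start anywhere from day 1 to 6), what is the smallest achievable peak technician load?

7

Job 3@1: d1:9  d2:3  d3:3  d4:1  d5:0  d6:0 → peak 9
Job 3@2: d1:7  d2:5  d3:3  d4:1  d5:0  d6:0 → peak 7
Job 3@3: d1:7  d2:3  d3:5  d4:1  d5:0  d6:0 → peak 7
Job 3@4: d1:7  d2:3  d3:3  d4:3  d5:0  d6:0 → peak 7
Job 3@5: d1:7  d2:3  d3:3  d4:1  d5:2  d6:0 → peak 7
Job 3@6: d1:7  d2:3  d3:3  d4:1  d5:0  d6:2 → peak 7
Best is Job 3@2, peak 7.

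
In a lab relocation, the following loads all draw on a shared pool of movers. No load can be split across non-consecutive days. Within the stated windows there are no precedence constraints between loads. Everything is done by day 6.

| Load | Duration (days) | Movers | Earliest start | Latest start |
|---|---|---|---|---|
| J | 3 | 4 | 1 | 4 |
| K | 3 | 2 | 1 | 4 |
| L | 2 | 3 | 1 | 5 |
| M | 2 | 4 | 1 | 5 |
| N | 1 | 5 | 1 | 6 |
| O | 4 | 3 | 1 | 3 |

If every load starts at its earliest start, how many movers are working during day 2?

At early start, day 2 has: J, K, L, M, O.
Demand: 4 + 2 + 3 + 4 + 3 = 16.

16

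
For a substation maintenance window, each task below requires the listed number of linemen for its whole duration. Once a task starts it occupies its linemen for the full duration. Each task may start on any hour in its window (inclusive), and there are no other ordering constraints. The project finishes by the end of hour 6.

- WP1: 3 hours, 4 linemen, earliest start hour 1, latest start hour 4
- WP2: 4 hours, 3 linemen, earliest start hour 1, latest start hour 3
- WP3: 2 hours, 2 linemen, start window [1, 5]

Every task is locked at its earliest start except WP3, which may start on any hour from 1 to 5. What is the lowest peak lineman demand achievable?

WP3@1: h1:9  h2:9  h3:7  h4:3  h5:0  h6:0 → peak 9
WP3@2: h1:7  h2:9  h3:9  h4:3  h5:0  h6:0 → peak 9
WP3@3: h1:7  h2:7  h3:9  h4:5  h5:0  h6:0 → peak 9
WP3@4: h1:7  h2:7  h3:7  h4:5  h5:2  h6:0 → peak 7
WP3@5: h1:7  h2:7  h3:7  h4:3  h5:2  h6:2 → peak 7
Best is WP3@4, peak 7.

7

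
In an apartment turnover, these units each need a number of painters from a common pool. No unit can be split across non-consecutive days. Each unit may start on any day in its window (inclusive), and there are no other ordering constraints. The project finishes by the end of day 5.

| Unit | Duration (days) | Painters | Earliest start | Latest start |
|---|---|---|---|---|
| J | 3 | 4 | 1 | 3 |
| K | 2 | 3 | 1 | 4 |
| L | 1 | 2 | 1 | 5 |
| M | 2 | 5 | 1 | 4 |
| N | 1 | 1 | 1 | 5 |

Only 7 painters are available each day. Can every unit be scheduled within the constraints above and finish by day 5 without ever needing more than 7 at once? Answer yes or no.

yes

Schedule J@1, K@1, L@3, M@4, N@3: d1:7  d2:7  d3:7  d4:5  d5:5 — peak 7 ≤ 7.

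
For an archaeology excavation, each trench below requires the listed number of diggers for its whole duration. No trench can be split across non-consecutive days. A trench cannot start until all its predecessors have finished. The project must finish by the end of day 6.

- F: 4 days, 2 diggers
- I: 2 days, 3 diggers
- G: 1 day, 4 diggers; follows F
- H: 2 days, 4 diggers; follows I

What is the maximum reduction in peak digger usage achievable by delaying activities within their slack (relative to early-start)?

0

Early-start peak: d1:5  d2:5  d3:6  d4:6  d5:4  d6:0 ⇒ 6.
Leveled (F@1, I@1, G@5, H@3): d1:5  d2:5  d3:6  d4:6  d5:4  d6:0 ⇒ 6.
Reduction 6 − 6 = 0.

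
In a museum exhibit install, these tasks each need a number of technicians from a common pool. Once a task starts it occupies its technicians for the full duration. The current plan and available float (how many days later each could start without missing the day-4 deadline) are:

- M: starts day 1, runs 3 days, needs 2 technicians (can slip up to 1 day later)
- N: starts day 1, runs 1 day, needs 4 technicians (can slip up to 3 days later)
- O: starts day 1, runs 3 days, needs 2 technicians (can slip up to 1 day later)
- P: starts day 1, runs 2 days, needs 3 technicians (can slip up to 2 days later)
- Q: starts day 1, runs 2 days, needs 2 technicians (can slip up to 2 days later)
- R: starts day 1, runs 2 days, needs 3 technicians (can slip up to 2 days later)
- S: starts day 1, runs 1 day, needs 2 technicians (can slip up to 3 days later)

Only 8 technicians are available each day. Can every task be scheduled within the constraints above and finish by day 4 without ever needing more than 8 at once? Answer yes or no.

no

Total technician-days = 34; over 4 days the average is 34/4 > 8, so some day must exceed 8.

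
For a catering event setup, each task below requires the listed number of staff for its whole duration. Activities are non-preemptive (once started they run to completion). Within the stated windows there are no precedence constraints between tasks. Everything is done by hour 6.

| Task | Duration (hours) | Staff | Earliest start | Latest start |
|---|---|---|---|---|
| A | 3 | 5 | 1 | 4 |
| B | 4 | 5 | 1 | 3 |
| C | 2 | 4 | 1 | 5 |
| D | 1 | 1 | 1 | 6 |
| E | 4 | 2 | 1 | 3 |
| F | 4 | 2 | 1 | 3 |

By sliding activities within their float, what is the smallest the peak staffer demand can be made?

Early-start (A@1, B@1, C@1, D@1, E@1, F@1) gives peak 19: h1:19  h2:18  h3:14  h4:9  h5:0  h6:0.
Shift D→4, E→3, F→3.
Schedule A@1, B@1, C@1, D@4, E@3, F@3: h1:14  h2:14  h3:14  h4:10  h5:4  h6:4 — peak 14.

14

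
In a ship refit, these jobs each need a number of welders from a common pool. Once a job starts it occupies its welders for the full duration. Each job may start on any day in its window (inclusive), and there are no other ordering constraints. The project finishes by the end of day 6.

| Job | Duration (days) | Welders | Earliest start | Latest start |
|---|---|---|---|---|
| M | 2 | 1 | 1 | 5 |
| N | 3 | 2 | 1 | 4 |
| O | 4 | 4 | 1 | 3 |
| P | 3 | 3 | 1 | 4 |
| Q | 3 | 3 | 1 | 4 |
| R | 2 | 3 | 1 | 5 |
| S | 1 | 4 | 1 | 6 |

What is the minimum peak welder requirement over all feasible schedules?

Early-start (M@1, N@1, O@1, P@1, Q@1, R@1, S@1) gives peak 20: d1:20  d2:16  d3:12  d4:4  d5:0  d6:0.
Shift Q→4, R→4, S→5.
Schedule M@1, N@1, O@1, P@1, Q@4, R@4, S@5: d1:10  d2:10  d3:9  d4:10  d5:10  d6:3 — peak 10.

10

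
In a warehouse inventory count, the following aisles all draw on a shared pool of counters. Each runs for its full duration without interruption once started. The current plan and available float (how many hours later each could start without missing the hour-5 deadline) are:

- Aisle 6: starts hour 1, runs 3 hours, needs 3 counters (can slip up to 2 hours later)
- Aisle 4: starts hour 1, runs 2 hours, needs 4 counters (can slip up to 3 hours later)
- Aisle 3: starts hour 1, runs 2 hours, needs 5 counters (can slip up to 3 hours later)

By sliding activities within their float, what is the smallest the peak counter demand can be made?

7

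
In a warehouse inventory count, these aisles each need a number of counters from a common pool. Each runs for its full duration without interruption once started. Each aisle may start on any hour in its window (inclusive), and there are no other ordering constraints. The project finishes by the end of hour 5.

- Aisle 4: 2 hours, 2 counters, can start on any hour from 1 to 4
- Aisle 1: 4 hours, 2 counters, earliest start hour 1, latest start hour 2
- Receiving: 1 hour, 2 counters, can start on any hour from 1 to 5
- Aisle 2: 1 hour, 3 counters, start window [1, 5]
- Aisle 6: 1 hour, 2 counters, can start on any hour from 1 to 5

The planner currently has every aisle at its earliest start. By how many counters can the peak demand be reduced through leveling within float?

7

Early-start peak: h1:11  h2:4  h3:2  h4:2  h5:0 ⇒ 11.
Leveled (Aisle 4@1, Aisle 1@1, Receiving@3, Aisle 2@5, Aisle 6@4): h1:4  h2:4  h3:4  h4:4  h5:3 ⇒ 4.
Reduction 11 − 4 = 7.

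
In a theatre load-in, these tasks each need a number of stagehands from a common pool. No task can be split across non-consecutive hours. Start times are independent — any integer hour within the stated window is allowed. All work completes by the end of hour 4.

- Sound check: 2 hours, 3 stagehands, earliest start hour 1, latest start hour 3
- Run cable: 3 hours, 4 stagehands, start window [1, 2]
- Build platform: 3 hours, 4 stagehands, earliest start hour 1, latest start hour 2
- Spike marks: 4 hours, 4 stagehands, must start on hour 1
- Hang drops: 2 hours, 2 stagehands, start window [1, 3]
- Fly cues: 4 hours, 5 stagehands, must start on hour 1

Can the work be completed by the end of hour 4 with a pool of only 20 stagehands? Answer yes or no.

yes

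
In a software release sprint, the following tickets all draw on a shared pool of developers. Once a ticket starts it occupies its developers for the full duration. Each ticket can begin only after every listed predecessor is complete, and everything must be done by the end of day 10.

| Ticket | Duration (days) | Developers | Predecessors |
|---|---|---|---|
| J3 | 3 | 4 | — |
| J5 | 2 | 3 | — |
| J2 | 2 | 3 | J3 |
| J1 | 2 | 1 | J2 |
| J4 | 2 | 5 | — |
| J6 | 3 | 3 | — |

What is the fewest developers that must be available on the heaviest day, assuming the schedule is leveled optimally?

6

Early-start (J3@1, J5@1, J2@4, J1@6, J4@1, J6@1) gives peak 15: d1:15  d2:15  d3:7  d4:3  d5:3  d6:1  d7:1  d8:0  d9:0  d10:0.
Shift J5→4, J4→6, J6→8.
Schedule J3@1, J5@4, J2@4, J1@6, J4@6, J6@8: d1:4  d2:4  d3:4  d4:6  d5:6  d6:6  d7:6  d8:3  d9:3  d10:3 — peak 6.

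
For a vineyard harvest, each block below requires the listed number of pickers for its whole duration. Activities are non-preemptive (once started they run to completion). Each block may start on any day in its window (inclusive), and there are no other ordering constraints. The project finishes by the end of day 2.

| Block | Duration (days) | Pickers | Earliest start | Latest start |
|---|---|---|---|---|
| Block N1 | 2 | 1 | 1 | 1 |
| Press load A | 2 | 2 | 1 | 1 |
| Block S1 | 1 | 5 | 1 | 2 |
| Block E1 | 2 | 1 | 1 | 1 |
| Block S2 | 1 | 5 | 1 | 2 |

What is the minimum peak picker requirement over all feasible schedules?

Early-start (Block N1@1, Press load A@1, Block S1@1, Block E1@1, Block S2@1) gives peak 14: d1:14  d2:4.
Shift Block S2→2.
Schedule Block N1@1, Press load A@1, Block S1@1, Block E1@1, Block S2@2: d1:9  d2:9 — peak 9.
Total picker-days = 18 over 2 days ⇒ peak ≥ ⌈18/2⌉ = 9, so 9 is optimal.

9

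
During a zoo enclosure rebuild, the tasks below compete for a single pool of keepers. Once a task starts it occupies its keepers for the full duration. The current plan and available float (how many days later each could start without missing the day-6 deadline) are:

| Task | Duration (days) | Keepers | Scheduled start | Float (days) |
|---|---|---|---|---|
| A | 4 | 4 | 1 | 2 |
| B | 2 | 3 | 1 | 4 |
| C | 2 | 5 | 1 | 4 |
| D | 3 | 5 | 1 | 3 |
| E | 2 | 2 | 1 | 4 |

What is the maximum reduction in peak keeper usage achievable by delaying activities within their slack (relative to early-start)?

9

Early-start peak: d1:19  d2:19  d3:9  d4:4  d5:0  d6:0 ⇒ 19.
Leveled (A@1, B@1, C@5, D@3, E@1): d1:9  d2:9  d3:9  d4:9  d5:10  d6:5 ⇒ 10.
Reduction 19 − 10 = 9.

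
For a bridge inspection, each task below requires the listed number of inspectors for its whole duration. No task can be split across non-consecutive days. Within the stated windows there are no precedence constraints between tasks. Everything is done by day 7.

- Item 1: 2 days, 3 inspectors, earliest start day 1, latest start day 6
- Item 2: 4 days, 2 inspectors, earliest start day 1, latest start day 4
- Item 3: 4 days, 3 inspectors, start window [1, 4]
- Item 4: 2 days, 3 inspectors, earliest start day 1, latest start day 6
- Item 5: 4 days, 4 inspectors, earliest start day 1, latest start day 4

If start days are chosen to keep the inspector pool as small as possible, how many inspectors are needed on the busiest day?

Early-start (Item 1@1, Item 2@1, Item 3@1, Item 4@1, Item 5@1) gives peak 15: d1:15  d2:15  d3:9  d4:9  d5:0  d6:0  d7:0.
Shift Item 4→5, Item 5→3.
Schedule Item 1@1, Item 2@1, Item 3@1, Item 4@5, Item 5@3: d1:8  d2:8  d3:9  d4:9  d5:7  d6:7  d7:0 — peak 9.

9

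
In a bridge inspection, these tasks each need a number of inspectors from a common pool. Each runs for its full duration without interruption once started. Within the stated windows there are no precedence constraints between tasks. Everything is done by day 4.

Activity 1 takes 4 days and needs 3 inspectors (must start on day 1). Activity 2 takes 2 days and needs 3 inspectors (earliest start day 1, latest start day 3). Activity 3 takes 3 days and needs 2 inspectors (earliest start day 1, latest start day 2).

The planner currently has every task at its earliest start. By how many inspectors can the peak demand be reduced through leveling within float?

0

Early-start peak: d1:8  d2:8  d3:5  d4:3 ⇒ 8.
Leveled (Activity 1@1, Activity 2@1, Activity 3@1): d1:8  d2:8  d3:5  d4:3 ⇒ 8.
Reduction 8 − 8 = 0.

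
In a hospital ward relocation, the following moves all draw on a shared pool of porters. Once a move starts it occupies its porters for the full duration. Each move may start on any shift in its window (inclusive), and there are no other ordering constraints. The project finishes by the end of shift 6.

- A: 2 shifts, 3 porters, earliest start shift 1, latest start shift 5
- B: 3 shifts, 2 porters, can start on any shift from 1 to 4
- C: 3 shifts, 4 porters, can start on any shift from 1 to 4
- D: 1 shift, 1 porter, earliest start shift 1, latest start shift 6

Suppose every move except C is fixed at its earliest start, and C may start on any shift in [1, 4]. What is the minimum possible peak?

C@1: s1:10  s2:9  s3:6  s4:0  s5:0  s6:0 → peak 10
C@2: s1:6  s2:9  s3:6  s4:4  s5:0  s6:0 → peak 9
C@3: s1:6  s2:5  s3:6  s4:4  s5:4  s6:0 → peak 6
C@4: s1:6  s2:5  s3:2  s4:4  s5:4  s6:4 → peak 6
Best is C@3, peak 6.

6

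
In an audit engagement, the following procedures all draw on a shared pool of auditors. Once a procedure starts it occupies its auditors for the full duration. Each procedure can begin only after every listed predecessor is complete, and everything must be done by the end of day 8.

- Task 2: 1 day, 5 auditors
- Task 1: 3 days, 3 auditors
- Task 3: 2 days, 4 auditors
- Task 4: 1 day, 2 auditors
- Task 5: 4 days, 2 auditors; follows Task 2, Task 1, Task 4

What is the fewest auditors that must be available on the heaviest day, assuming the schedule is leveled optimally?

Early-start (Task 2@1, Task 1@1, Task 3@1, Task 4@1, Task 5@4) gives peak 14: d1:14  d2:7  d3:3  d4:2  d5:2  d6:2  d7:2  d8:0.
Shift Task 1→2, Task 3→5, Task 4→2, Task 5→5.
Schedule Task 2@1, Task 1@2, Task 3@5, Task 4@2, Task 5@5: d1:5  d2:5  d3:3  d4:3  d5:6  d6:6  d7:2  d8:2 — peak 6.

6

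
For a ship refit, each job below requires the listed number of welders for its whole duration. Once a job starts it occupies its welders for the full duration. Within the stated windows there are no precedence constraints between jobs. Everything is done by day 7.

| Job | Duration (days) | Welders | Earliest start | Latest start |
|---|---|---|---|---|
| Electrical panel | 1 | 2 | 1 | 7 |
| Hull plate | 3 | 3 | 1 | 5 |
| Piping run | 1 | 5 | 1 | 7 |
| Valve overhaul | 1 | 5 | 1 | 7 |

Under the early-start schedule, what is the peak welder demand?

15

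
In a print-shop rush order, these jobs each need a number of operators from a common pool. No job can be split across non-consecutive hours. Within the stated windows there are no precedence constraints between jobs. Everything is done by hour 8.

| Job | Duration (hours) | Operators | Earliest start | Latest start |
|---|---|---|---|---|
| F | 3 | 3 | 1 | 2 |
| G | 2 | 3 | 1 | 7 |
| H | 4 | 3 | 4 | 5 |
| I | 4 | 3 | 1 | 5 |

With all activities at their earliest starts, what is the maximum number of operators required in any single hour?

9

Early-start schedule: F@1, G@1, H@4, I@1.
Load per hour: hour 1: 9, hour 2: 9, hour 3: 6, hour 4: 6, hour 5: 3, hour 6: 3, hour 7: 3, hour 8: 0.
Peak is 9.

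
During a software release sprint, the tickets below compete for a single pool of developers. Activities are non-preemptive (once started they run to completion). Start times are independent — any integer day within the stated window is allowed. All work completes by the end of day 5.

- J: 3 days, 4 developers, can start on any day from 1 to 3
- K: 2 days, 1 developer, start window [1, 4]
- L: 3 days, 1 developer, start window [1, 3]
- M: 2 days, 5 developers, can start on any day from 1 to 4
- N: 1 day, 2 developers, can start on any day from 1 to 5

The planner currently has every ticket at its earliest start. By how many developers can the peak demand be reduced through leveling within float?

7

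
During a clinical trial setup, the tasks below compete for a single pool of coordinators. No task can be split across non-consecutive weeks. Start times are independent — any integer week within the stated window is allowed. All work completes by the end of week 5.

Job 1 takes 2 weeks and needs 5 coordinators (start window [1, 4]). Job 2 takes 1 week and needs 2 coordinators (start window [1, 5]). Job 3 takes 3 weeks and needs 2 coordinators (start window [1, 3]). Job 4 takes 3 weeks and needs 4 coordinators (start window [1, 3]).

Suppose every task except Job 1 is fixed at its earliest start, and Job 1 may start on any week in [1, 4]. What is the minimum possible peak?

Job 1@1: w1:13  w2:11  w3:6  w4:0  w5:0 → peak 13
Job 1@2: w1:8  w2:11  w3:11  w4:0  w5:0 → peak 11
Job 1@3: w1:8  w2:6  w3:11  w4:5  w5:0 → peak 11
Job 1@4: w1:8  w2:6  w3:6  w4:5  w5:5 → peak 8
Best is Job 1@4, peak 8.

8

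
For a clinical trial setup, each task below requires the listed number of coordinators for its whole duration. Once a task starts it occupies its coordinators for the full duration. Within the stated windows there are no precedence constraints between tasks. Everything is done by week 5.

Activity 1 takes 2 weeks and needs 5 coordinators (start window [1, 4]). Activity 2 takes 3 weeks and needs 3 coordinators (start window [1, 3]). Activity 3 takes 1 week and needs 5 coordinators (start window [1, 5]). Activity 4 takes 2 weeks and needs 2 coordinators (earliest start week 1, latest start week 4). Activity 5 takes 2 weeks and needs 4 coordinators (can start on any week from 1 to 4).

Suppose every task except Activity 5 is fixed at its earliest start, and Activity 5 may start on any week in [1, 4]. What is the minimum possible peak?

15

Activity 5@1: w1:19  w2:14  w3:3  w4:0  w5:0 → peak 19
Activity 5@2: w1:15  w2:14  w3:7  w4:0  w5:0 → peak 15
Activity 5@3: w1:15  w2:10  w3:7  w4:4  w5:0 → peak 15
Activity 5@4: w1:15  w2:10  w3:3  w4:4  w5:4 → peak 15
Best is Activity 5@2, peak 15.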